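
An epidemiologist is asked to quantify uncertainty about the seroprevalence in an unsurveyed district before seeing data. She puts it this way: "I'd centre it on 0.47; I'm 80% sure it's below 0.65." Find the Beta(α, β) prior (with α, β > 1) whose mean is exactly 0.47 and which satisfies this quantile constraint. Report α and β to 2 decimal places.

α ≈ 2.59, β ≈ 2.92

With mean 0.47 fixed, write α = 0.47s, β = 0.53s where s = α+β.
Need P(θ < 0.65) = 0.8 under Beta(0.47s, 0.53s). Normal approximation: (q−m)/√(m(1−m)/s) ≈ z_{0.8} = 0.842, so s ≈ 0.47·0.53·(0.842)²/(0.65−0.47)² = 5.4.
At s = 5.4: P(θ<0.65) ≈ 0.799. Adjusting to match 0.8 gives s ≈ 5.50.
So α = 0.47·5.50 ≈ 2.59, β = 0.53·5.50 ≈ 2.92.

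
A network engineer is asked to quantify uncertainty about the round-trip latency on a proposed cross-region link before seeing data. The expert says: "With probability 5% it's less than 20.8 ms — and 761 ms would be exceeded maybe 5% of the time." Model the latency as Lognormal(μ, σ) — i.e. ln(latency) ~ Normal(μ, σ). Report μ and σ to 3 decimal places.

μ ≈ 4.835, σ ≈ 1.094

If T ~ Lognormal(μ,σ) then ln T ~ Normal(μ,σ), so the p-quantile of ln T is μ + z_p·σ.
ln(20.8) = 3.035 and ln(761) = 6.635; z_{0.05} = -1.645, z_{0.95} = 1.645.
σ = (6.635 − 3.035)/(1.645 − (-1.645)) = 1.094.
μ = 3.035 − (-1.645)·1.094 = 4.835.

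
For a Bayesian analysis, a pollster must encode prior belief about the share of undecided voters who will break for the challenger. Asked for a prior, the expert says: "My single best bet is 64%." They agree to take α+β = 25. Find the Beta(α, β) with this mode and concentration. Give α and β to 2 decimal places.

α = 15.72, β = 9.28

For α,β > 1 the Beta mode is (α−1)/(α+β−2). With α+β = 25, the mode is (α−1)/23.
Set (α−1)/23 = 0.64 → α = 1 + 0.64·23 = 15.72.
β = 25 − α = 9.28.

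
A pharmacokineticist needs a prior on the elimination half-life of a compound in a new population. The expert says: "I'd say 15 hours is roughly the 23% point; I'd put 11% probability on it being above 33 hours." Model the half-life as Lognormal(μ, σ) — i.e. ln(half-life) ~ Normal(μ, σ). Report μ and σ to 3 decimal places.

If T ~ Lognormal(μ,σ) then ln T ~ Normal(μ,σ), so the p-quantile of ln T is μ + z_p·σ.
ln(15) = 2.708 and ln(33) = 3.497; z_{0.23} = -0.7388, z_{0.89} = 1.227.
σ = (3.497 − 2.708)/(1.227 − (-0.7388)) = 0.401.
μ = 2.708 − (-0.7388)·0.401 = 3.004.

μ ≈ 3.004, σ ≈ 0.401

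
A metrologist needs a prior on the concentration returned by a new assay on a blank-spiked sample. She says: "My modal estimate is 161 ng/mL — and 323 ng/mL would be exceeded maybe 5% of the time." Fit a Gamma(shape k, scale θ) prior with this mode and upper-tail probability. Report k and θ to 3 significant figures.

k ≈ 6.72, θ ≈ 28.2

Gamma(k,θ) with k>1 has mode (k−1)θ, so θ = 161/(k−1).
Need P(X < 323) = 0.95 with θ tied to k this way. Start at k = 2, θ = 161: P(X<323) ≈ 0.596.
Too low — raise k to concentrate. Iterating converges to k ≈ 6.72.
Then θ = 161/(6.72−1) ≈ 28.2.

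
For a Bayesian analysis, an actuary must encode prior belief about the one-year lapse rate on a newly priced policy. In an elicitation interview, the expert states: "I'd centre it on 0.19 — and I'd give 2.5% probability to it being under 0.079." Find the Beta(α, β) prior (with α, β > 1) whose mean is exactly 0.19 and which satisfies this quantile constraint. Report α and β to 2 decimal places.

With mean 0.19 fixed, write α = 0.19s, β = 0.81s where s = α+β.
Need P(θ < 0.079) = 0.025 under Beta(0.19s, 0.81s). Normal approximation: (q−m)/√(m(1−m)/s) ≈ z_{0.025} = -1.96, so s ≈ 0.19·0.81·(-1.96)²/(0.079−0.19)² = 48.0.
At s = 48.0: P(θ<0.079) ≈ 0.009. Adjusting to match 0.025 gives s ≈ 34.12.
So α = 0.19·34.12 ≈ 6.48, β = 0.81·34.12 ≈ 27.64.

α ≈ 6.48, β ≈ 27.64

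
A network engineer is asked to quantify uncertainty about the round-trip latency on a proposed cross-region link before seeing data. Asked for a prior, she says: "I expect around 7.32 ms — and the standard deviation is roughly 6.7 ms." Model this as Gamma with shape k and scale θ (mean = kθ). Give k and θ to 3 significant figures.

For Gamma(k, scale θ): mean = kθ, variance = kθ², so CV = 1/√k.
CV = SD/mean = 6.7/7.32 = 0.9153, hence k = 1/CV² = 1.19.
Then θ = mean/k = 7.32/1.19 = 6.13.

k ≈ 1.19, θ ≈ 6.13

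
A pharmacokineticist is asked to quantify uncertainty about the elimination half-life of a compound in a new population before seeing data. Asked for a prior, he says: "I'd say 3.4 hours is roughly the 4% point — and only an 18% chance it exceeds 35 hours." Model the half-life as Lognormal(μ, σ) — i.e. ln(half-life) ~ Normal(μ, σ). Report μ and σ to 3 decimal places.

μ ≈ 2.755, σ ≈ 0.875

If T ~ Lognormal(μ,σ) then ln T ~ Normal(μ,σ), so the p-quantile of ln T is μ + z_p·σ.
ln(3.4) = 1.224 and ln(35) = 3.555; z_{0.04} = -1.751, z_{0.82} = 0.9154.
σ = (3.555 − 1.224)/(0.9154 − (-1.751)) = 0.875.
μ = 1.224 − (-1.751)·0.875 = 2.755.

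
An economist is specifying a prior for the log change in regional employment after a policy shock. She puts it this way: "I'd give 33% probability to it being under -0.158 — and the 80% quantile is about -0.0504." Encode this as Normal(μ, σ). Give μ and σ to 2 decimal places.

μ = -0.12, σ = 0.08

For Normal(μ,σ), the p-quantile is μ + z_p·σ. Here z_{0.33} = -0.4399, z_{0.8} = 0.8416.
So -0.158 = μ − 0.4399σ and -0.0504 = μ + 0.8416σ.
Subtracting: σ = (-0.0504 − -0.158)/(0.8416 − (-0.4399)) = 0.08.
Then μ = -0.158 − (-0.4399)·0.08 = -0.12.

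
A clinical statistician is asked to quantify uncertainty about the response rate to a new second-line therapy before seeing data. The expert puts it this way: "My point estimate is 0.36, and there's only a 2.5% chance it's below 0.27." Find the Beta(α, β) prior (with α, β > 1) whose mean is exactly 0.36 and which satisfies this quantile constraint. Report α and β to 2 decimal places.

With mean 0.36 fixed, write α = 0.36s, β = 0.64s where s = α+β.
Need P(θ < 0.27) = 0.025 under Beta(0.36s, 0.64s). Normal approximation: (q−m)/√(m(1−m)/s) ≈ z_{0.025} = -1.96, so s ≈ 0.36·0.64·(-1.96)²/(0.27−0.36)² = 109.3.
At s = 109.3: P(θ<0.27) ≈ 0.021. Adjusting to match 0.025 gives s ≈ 101.70.
So α = 0.36·101.70 ≈ 36.61, β = 0.64·101.70 ≈ 65.09.

α ≈ 36.61, β ≈ 65.09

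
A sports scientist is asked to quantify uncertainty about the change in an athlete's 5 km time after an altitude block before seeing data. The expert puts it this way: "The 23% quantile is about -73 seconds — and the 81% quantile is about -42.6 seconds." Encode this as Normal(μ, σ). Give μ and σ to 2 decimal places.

μ = -59.11, σ = 18.80

For Normal(μ,σ), the p-quantile is μ + z_p·σ. Here z_{0.23} = -0.7388, z_{0.81} = 0.8779.
So -73 = μ − 0.7388σ and -42.6 = μ + 0.8779σ.
Subtracting: σ = (-42.6 − -73)/(0.8779 − (-0.7388)) = 18.80.
Then μ = -73 − (-0.7388)·18.80 = -59.11.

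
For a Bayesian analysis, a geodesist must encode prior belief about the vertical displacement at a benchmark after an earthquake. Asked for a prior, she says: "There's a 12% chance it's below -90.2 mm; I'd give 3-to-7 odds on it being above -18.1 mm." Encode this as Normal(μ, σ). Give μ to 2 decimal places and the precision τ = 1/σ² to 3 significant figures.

For Normal(μ,σ), the p-quantile is μ + z_p·σ. Here z_{0.12} = -1.175, z_{0.7} = 0.5244.
So -90.2 = μ − 1.175σ and -18.1 = μ + 0.5244σ.
Subtracting: σ = (-18.1 − -90.2)/(0.5244 − (-1.175)) = 42.43.
Then μ = -90.2 − (-1.175)·42.43 = -40.35.
Precision τ = 1/σ² = 1/42.43² = 0.000556.

μ = -40.35, τ = 0.000556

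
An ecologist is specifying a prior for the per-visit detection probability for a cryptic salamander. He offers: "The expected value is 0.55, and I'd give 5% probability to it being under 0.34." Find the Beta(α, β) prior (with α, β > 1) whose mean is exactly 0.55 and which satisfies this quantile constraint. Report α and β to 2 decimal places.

With mean 0.55 fixed, write α = 0.55s, β = 0.45s where s = α+β.
Need P(θ < 0.34) = 0.05 under Beta(0.55s, 0.45s). Normal approximation: (q−m)/√(m(1−m)/s) ≈ z_{0.05} = -1.64, so s ≈ 0.55·0.45·(-1.64)²/(0.34−0.55)² = 15.2.
At s = 15.2: P(θ<0.34) ≈ 0.048. Adjusting to match 0.05 gives s ≈ 14.85.
So α = 0.55·14.85 ≈ 8.17, β = 0.45·14.85 ≈ 6.68.

α ≈ 8.17, β ≈ 6.68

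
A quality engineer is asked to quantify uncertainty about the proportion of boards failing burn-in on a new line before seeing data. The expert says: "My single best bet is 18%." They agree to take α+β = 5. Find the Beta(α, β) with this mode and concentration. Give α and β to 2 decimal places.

For α,β > 1 the Beta mode is (α−1)/(α+β−2). With α+β = 5, the mode is (α−1)/3.
Set (α−1)/3 = 0.18 → α = 1 + 0.18·3 = 1.54.
β = 5 − α = 3.46.

α = 1.54, β = 3.46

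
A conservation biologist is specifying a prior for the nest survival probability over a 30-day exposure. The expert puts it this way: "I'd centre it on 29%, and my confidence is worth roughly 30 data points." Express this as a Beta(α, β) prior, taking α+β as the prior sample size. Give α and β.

Under the effective-sample-size interpretation, Beta(α, β) has prior mean α/(α+β) and prior sample size α+β.
So α+β = 30 and α/(α+β) = 0.29, giving α = 0.29·30 = 8.7 and β = 30 − 8.7 = 21.3.

α = 8.7, β = 21.3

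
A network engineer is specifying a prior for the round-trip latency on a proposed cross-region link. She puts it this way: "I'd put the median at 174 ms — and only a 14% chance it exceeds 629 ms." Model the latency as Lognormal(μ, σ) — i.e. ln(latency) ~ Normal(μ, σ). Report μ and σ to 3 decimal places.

If T ~ Lognormal(μ,σ) then ln T ~ Normal(μ,σ), so the p-quantile of ln T is μ + z_p·σ.
ln(174) = 5.159 and ln(629) = 6.444; z_{0.5} = 0, z_{0.86} = 1.08.
σ = (6.444 − 5.159)/(1.08 − (0)) = 1.190.
μ = 5.159 − (0)·1.190 = 5.159.

μ ≈ 5.159, σ ≈ 1.190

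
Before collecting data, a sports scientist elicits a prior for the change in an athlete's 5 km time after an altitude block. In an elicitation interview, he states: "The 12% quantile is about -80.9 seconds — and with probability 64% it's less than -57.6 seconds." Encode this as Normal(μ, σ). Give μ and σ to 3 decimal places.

For Normal(μ,σ), the p-quantile is μ + z_p·σ. Here z_{0.12} = -1.175, z_{0.64} = 0.3585.
So -80.9 = μ − 1.175σ and -57.6 = μ + 0.3585σ.
Subtracting: σ = (-57.6 − -80.9)/(0.3585 − (-1.175)) = 15.195.
Then μ = -80.9 − (-1.175)·15.195 = -63.047.

μ = -63.047, σ = 15.195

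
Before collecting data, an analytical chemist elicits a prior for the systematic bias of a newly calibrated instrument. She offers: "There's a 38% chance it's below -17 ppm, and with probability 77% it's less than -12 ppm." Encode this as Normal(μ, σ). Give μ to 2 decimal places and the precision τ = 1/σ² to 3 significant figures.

μ = -15.54, τ = 0.0436

The p-quantile of Normal(μ,σ) is μ + z_p·σ, with z_{0.38} = -0.3055 and z_{0.77} = 0.7388.
Eliminate σ: μ = (z₂·x₁ − z₁·x₂)/(z₂ − z₁) = (0.7388·-17 − (-0.3055)·-12)/1.044 = -15.54.
Then σ = (x₂ − x₁)/(z₂ − z₁) = (-12 − -17)/1.044 = 4.79.
Precision τ = 1/σ² = 1/4.788² = 0.0436.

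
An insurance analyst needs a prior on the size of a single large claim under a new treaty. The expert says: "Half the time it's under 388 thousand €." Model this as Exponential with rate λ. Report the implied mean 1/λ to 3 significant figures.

Exponential median = ln 2 / λ, so λ = ln 2 / 388.0 = 0.00179.
Mean = 1/λ = 560 thousand €.

mean ≈ 560 thousand €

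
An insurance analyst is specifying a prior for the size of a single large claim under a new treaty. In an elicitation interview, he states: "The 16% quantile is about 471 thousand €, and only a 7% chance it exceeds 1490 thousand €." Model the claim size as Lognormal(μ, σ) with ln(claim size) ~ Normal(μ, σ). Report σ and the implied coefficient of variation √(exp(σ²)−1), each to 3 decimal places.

σ ≈ 0.466, CV ≈ 0.493

If T ~ Lognormal(μ,σ) then ln T ~ Normal(μ,σ), so the p-quantile of ln T is μ + z_p·σ.
ln(471) = 6.155 and ln(1490) = 7.307; z_{0.16} = -0.9945, z_{0.93} = 1.476.
σ = (7.307 − 6.155)/(1.476 − (-0.9945)) = 0.466.
μ = 6.155 − (-0.9945)·0.466 = 6.618.
CV = √(exp(σ²)−1) = √(exp(0.2174)−1) = 0.493.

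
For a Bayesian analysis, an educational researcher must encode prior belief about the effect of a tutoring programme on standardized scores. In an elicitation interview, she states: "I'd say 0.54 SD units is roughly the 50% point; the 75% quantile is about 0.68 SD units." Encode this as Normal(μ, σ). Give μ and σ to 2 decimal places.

The p-quantile of Normal(μ,σ) is μ + z_p·σ, with z_{0.5} = 0 and z_{0.75} = 0.6745.
Eliminate σ: μ = (z₂·x₁ − z₁·x₂)/(z₂ − z₁) = (0.6745·0.54 − (0)·0.68)/0.6745 = 0.54.
Then σ = (x₂ − x₁)/(z₂ − z₁) = (0.68 − 0.54)/0.6745 = 0.21.

μ = 0.54, σ = 0.21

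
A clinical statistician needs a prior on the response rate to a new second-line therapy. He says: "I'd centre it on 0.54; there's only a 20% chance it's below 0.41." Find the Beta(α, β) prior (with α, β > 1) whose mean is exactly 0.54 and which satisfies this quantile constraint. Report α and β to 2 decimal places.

With mean 0.54 fixed, write α = 0.54s, β = 0.46s where s = α+β.
Need P(θ < 0.41) = 0.2 under Beta(0.54s, 0.46s). Normal approximation: (q−m)/√(m(1−m)/s) ≈ z_{0.2} = -0.842, so s ≈ 0.54·0.46·(-0.842)²/(0.41−0.54)² = 10.4.
At s = 10.4: P(θ<0.41) ≈ 0.200. Adjusting to match 0.2 gives s ≈ 10.43.
So α = 0.54·10.43 ≈ 5.63, β = 0.46·10.43 ≈ 4.80.

α ≈ 5.63, β ≈ 4.80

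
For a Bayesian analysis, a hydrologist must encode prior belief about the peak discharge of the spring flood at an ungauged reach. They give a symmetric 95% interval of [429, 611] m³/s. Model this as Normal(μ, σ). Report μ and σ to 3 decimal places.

μ = 520.000, σ = 46.429

A symmetric 95% interval runs μ ± z·σ with z = 1.96.
Half-width = 91, so σ = 91/1.96 = 46.429.
μ is the interval midpoint, 520.000.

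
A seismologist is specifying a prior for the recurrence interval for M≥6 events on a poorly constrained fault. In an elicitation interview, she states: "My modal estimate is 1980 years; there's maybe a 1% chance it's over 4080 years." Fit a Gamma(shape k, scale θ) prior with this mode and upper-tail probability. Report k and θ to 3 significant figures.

Gamma(k,θ) with k>1 has mode (k−1)θ, so θ = 1980/(k−1).
Need P(X < 4080) = 0.99 with θ tied to k this way. Start at k = 2, θ = 1980: P(X<4080) ≈ 0.610.
Too low — raise k to concentrate. Iterating converges to k ≈ 10.3.
Then θ = 1980/(10.3−1) ≈ 212.

k ≈ 10.3, θ ≈ 212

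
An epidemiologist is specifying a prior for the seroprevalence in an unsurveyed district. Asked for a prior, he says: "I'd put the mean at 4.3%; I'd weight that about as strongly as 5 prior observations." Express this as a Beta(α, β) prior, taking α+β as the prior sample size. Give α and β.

α = 0.215, β = 4.785

Under the effective-sample-size interpretation, Beta(α, β) has prior mean α/(α+β) and prior sample size α+β.
So α+β = 5 and α/(α+β) = 0.043, giving α = 0.043·5 = 0.215 and β = 5 − 0.215 = 4.785.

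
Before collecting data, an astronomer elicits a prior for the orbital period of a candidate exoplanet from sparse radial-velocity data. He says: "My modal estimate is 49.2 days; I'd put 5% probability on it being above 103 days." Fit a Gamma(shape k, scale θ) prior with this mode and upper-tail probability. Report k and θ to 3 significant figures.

Gamma(k,θ) with k>1 has mode (k−1)θ, so θ = 49.2/(k−1).
Need P(X < 103) = 0.95 with θ tied to k this way. Start at k = 2, θ = 49.2: P(X<103) ≈ 0.619.
Too low — raise k to concentrate. Iterating converges to k ≈ 6.06.
Then θ = 49.2/(6.06−1) ≈ 9.72.

k ≈ 6.06, θ ≈ 9.72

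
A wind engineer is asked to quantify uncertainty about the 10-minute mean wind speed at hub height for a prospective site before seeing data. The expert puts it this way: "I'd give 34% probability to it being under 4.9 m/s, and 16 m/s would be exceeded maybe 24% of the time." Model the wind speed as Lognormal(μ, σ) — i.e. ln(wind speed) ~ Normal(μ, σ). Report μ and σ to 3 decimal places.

μ ≈ 2.026, σ ≈ 1.058

If T ~ Lognormal(μ,σ) then ln T ~ Normal(μ,σ), so the p-quantile of ln T is μ + z_p·σ.
ln(4.9) = 1.589 and ln(16) = 2.773; z_{0.34} = -0.4125, z_{0.76} = 0.7063.
σ = (2.773 − 1.589)/(0.7063 − (-0.4125)) = 1.058.
μ = 1.589 − (-0.4125)·1.058 = 2.026.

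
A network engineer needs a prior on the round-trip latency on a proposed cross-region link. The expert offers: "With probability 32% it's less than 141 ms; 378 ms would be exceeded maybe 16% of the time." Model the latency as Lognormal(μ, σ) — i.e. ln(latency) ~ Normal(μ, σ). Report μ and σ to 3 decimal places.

μ ≈ 5.264, σ ≈ 0.674

If T ~ Lognormal(μ,σ) then ln T ~ Normal(μ,σ), so the p-quantile of ln T is μ + z_p·σ.
ln(141) = 4.949 and ln(378) = 5.935; z_{0.32} = -0.4677, z_{0.84} = 0.9945.
σ = (5.935 − 4.949)/(0.9945 − (-0.4677)) = 0.674.
μ = 4.949 − (-0.4677)·0.674 = 5.264.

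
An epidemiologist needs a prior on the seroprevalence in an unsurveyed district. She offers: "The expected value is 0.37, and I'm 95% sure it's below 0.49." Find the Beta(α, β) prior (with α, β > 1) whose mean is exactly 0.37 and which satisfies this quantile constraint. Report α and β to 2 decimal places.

With mean 0.37 fixed, write α = 0.37s, β = 0.63s where s = α+β.
Need P(θ < 0.49) = 0.95 under Beta(0.37s, 0.63s). Normal approximation: (q−m)/√(m(1−m)/s) ≈ z_{0.95} = 1.64, so s ≈ 0.37·0.63·(1.64)²/(0.49−0.37)² = 43.8.
At s = 43.8: P(θ<0.49) ≈ 0.947. Adjusting to match 0.95 gives s ≈ 45.36.
So α = 0.37·45.36 ≈ 16.78, β = 0.63·45.36 ≈ 28.58.

α ≈ 16.78, β ≈ 28.58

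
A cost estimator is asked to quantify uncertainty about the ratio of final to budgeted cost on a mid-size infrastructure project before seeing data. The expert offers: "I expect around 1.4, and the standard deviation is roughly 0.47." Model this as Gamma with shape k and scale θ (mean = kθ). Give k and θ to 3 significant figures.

For Gamma(k, scale θ): mean = kθ, variance = kθ², so CV = 1/√k.
CV = SD/mean = 0.47/1.4 = 0.3357, hence k = 1/CV² = 8.87.
Then θ = mean/k = 1.4/8.87 = 0.158.

k ≈ 8.87, θ ≈ 0.158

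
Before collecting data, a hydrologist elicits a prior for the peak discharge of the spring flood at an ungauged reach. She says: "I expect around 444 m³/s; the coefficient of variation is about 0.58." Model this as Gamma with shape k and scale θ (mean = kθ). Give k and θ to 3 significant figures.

k ≈ 2.97, θ ≈ 149

For Gamma(k, scale θ): mean = kθ, variance = kθ², so CV = 1/√k.
CV = 0.58, hence k = 1/CV² = 2.97.
Then θ = mean/k = 444/2.97 = 149.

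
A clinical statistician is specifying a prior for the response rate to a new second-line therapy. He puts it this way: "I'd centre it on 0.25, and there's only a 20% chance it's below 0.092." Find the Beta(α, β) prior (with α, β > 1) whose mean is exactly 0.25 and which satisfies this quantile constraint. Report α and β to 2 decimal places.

With mean 0.25 fixed, write α = 0.25s, β = 0.75s where s = α+β.
Need P(θ < 0.092) = 0.2 under Beta(0.25s, 0.75s). Normal approximation: (q−m)/√(m(1−m)/s) ≈ z_{0.2} = -0.842, so s ≈ 0.25·0.75·(-0.842)²/(0.092−0.25)² = 5.3.
At s = 5.3: P(θ<0.092) ≈ 0.199. Adjusting to match 0.2 gives s ≈ 5.30.
So α = 0.25·5.30 ≈ 1.32, β = 0.75·5.30 ≈ 3.97.

α ≈ 1.32, β ≈ 3.97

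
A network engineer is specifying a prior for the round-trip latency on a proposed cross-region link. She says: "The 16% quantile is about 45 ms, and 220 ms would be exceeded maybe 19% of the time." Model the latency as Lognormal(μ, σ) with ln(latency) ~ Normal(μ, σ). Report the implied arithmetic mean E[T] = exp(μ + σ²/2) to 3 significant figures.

E[T] ≈ 150 ms

If T ~ Lognormal(μ,σ) then ln T ~ Normal(μ,σ), so the p-quantile of ln T is μ + z_p·σ.
ln(45) = 3.807 and ln(220) = 5.394; z_{0.16} = -0.9945, z_{0.81} = 0.8779.
σ = (5.394 − 3.807)/(0.8779 − (-0.9945)) = 0.848.
μ = 3.807 − (-0.9945)·0.848 = 4.650.
E[T] = exp(μ + σ²/2) = exp(4.650 + 0.3592) = 150 ms.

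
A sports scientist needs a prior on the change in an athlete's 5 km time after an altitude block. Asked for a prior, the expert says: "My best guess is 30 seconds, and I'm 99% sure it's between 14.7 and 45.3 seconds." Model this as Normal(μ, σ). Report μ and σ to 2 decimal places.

A symmetric 99% interval runs μ ± z·σ with z = 2.576.
Half-width = 15.3, so σ = 15.3/2.576 = 5.94.
μ is the stated best guess, 30.00.

μ = 30.00, σ = 5.94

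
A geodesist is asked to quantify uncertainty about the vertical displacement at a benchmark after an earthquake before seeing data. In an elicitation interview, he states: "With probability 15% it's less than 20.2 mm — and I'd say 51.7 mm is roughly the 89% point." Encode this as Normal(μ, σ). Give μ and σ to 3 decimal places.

μ = 34.627, σ = 13.920

For Normal(μ,σ), the p-quantile is μ + z_p·σ. Here z_{0.15} = -1.036, z_{0.89} = 1.227.
So 20.2 = μ − 1.036σ and 51.7 = μ + 1.227σ.
Subtracting: σ = (51.7 − 20.2)/(1.227 − (-1.036)) = 13.920.
Then μ = 20.2 − (-1.036)·13.920 = 34.627.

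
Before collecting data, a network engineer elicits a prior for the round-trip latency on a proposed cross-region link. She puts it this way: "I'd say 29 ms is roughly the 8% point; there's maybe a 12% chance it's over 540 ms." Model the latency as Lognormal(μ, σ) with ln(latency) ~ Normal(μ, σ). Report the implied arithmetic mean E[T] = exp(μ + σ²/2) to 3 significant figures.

If T ~ Lognormal(μ,σ) then ln T ~ Normal(μ,σ), so the p-quantile of ln T is μ + z_p·σ.
ln(29) = 3.367 and ln(540) = 6.292; z_{0.08} = -1.405, z_{0.88} = 1.175.
σ = (6.292 − 3.367)/(1.175 − (-1.405)) = 1.133.
μ = 3.367 − (-1.405)·1.133 = 4.960.
E[T] = exp(μ + σ²/2) = exp(4.960 + 0.6423) = 271 ms.

E[T] ≈ 271 ms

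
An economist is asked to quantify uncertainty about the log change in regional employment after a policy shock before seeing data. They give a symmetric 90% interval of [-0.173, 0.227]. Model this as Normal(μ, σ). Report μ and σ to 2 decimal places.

A symmetric 90% interval runs μ ± z·σ with z = 1.645.
Half-width = 0.2, so σ = 0.2/1.645 = 0.12.
μ is the interval midpoint, 0.03.

μ = 0.03, σ = 0.12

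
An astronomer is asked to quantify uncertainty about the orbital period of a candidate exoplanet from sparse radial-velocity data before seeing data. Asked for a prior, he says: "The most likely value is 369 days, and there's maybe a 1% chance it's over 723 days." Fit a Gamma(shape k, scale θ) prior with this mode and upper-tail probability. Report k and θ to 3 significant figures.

k ≈ 11.9, θ ≈ 33.9

Gamma(k,θ) with k>1 has mode (k−1)θ, so θ = 369/(k−1).
Need P(X < 723) = 0.99 with θ tied to k this way. Start at k = 2, θ = 369: P(X<723) ≈ 0.583.
Too low — raise k to concentrate. Iterating converges to k ≈ 11.9.
Then θ = 369/(11.9−1) ≈ 33.9.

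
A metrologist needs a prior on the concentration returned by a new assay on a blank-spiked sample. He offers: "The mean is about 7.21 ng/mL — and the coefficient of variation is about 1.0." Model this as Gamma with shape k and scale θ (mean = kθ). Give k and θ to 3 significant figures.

For Gamma(k, scale θ): mean = kθ, variance = kθ², so CV = 1/√k.
CV = 1.0, hence k = 1/CV² = 1.
Then θ = mean/k = 7.21/1 = 7.21.

k ≈ 1, θ ≈ 7.21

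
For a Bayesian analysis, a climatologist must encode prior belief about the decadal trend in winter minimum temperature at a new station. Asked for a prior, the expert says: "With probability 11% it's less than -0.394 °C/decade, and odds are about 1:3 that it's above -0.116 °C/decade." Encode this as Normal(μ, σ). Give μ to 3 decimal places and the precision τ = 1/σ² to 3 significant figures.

μ = -0.215, τ = 46.8

For Normal(μ,σ), the p-quantile is μ + z_p·σ. Here z_{0.11} = -1.227, z_{0.75} = 0.6745.
So -0.394 = μ − 1.227σ and -0.116 = μ + 0.6745σ.
Subtracting: σ = (-0.116 − -0.394)/(0.6745 − (-1.227)) = 0.146.
Then μ = -0.394 − (-1.227)·0.146 = -0.215.
Precision τ = 1/σ² = 1/0.1462² = 46.8.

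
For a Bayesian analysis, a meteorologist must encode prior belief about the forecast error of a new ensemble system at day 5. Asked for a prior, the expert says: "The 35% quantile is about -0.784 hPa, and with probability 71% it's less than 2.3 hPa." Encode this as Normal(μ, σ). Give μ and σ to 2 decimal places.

μ = 0.48, σ = 3.29

For Normal(μ,σ), the p-quantile is μ + z_p·σ. Here z_{0.35} = -0.3853, z_{0.71} = 0.5534.
So -0.784 = μ − 0.3853σ and 2.3 = μ + 0.5534σ.
Subtracting: σ = (2.3 − -0.784)/(0.5534 − (-0.3853)) = 3.29.
Then μ = -0.784 − (-0.3853)·3.29 = 0.48.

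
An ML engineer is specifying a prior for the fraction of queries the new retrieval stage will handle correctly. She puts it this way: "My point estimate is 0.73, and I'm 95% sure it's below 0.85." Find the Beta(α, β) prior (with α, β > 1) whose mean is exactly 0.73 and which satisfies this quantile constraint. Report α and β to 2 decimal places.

With mean 0.73 fixed, write α = 0.73s, β = 0.27s where s = α+β.
Need P(θ < 0.85) = 0.95 under Beta(0.73s, 0.27s). Normal approximation: (q−m)/√(m(1−m)/s) ≈ z_{0.95} = 1.64, so s ≈ 0.73·0.27·(1.64)²/(0.85−0.73)² = 37.0.
At s = 37.0: P(θ<0.85) ≈ 0.965. Adjusting to match 0.95 gives s ≈ 31.14.
So α = 0.73·31.14 ≈ 22.73, β = 0.27·31.14 ≈ 8.41.

α ≈ 22.73, β ≈ 8.41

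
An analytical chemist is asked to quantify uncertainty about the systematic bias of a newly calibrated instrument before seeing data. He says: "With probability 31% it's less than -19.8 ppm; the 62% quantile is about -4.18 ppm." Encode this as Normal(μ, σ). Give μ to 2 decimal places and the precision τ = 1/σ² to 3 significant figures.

μ = -10.13, τ = 0.00263

For Normal(μ,σ), the p-quantile is μ + z_p·σ. Here z_{0.31} = -0.4959, z_{0.62} = 0.3055.
So -19.8 = μ − 0.4959σ and -4.18 = μ + 0.3055σ.
Subtracting: σ = (-4.18 − -19.8)/(0.3055 − (-0.4959)) = 19.49.
Then μ = -19.8 − (-0.4959)·19.49 = -10.13.
Precision τ = 1/σ² = 1/19.49² = 0.00263.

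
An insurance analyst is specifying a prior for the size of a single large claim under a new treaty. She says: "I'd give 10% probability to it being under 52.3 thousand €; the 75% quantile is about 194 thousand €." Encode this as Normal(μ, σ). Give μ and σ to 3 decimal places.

μ = 145.138, σ = 72.442

The p-quantile of Normal(μ,σ) is μ + z_p·σ, with z_{0.1} = -1.282 and z_{0.75} = 0.6745.
Eliminate σ: μ = (z₂·x₁ − z₁·x₂)/(z₂ − z₁) = (0.6745·52.3 − (-1.282)·194)/1.956 = 145.138.
Then σ = (x₂ − x₁)/(z₂ − z₁) = (194 − 52.3)/1.956 = 72.442.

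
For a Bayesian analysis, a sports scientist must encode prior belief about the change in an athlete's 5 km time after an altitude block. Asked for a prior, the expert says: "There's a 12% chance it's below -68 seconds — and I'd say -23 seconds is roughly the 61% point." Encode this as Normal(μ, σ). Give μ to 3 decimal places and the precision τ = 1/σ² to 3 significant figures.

For Normal(μ,σ), the p-quantile is μ + z_p·σ. Here z_{0.12} = -1.175, z_{0.61} = 0.2793.
So -68 = μ − 1.175σ and -23 = μ + 0.2793σ.
Subtracting: σ = (-23 − -68)/(0.2793 − (-1.175)) = 30.943.
Then μ = -68 − (-1.175)·30.943 = -31.643.
Precision τ = 1/σ² = 1/30.94² = 0.00104.

μ = -31.643, τ = 0.00104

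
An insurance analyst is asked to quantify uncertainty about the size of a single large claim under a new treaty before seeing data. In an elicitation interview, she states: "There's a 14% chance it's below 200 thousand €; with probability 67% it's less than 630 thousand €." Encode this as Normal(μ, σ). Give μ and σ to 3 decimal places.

The p-quantile of Normal(μ,σ) is μ + z_p·σ, with z_{0.14} = -1.08 and z_{0.67} = 0.4399.
Eliminate σ: μ = (z₂·x₁ − z₁·x₂)/(z₂ − z₁) = (0.4399·200 − (-1.08)·630)/1.52 = 505.570.
Then σ = (x₂ − x₁)/(z₂ − z₁) = (630 − 200)/1.52 = 282.851.

μ = 505.570, σ = 282.851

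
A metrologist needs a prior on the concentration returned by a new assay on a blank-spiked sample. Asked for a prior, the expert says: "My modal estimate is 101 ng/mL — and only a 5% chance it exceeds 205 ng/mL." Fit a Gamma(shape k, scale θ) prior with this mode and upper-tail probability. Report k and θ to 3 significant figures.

Gamma(k,θ) with k>1 has mode (k−1)θ, so θ = 101/(k−1).
Need P(X < 205) = 0.95 with θ tied to k this way. Start at k = 2, θ = 101: P(X<205) ≈ 0.602.
Too low — raise k to concentrate. Iterating converges to k ≈ 6.53.
Then θ = 101/(6.53−1) ≈ 18.3.

k ≈ 6.53, θ ≈ 18.3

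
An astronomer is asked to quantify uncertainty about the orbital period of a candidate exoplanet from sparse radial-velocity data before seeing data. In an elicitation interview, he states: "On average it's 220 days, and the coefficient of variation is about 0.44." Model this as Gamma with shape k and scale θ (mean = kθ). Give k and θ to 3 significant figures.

k ≈ 5.17, θ ≈ 42.6

For Gamma(k, scale θ): mean = kθ, variance = kθ², so CV = 1/√k.
CV = 0.44, hence k = 1/CV² = 5.17.
Then θ = mean/k = 220/5.17 = 42.6.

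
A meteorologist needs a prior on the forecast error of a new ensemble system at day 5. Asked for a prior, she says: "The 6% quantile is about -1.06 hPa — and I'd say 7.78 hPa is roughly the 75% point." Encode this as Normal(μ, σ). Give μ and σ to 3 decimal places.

μ = 5.105, σ = 3.965

The p-quantile of Normal(μ,σ) is μ + z_p·σ, with z_{0.06} = -1.555 and z_{0.75} = 0.6745.
Eliminate σ: μ = (z₂·x₁ − z₁·x₂)/(z₂ − z₁) = (0.6745·-1.06 − (-1.555)·7.78)/2.229 = 5.105.
Then σ = (x₂ − x₁)/(z₂ − z₁) = (7.78 − -1.06)/2.229 = 3.965.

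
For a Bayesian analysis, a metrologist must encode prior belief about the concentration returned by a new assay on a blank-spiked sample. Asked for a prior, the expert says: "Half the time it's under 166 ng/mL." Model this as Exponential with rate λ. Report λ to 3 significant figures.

Exponential median = ln 2 / λ, so λ = ln 2 / 166.0 = 0.00418.

λ ≈ 0.00418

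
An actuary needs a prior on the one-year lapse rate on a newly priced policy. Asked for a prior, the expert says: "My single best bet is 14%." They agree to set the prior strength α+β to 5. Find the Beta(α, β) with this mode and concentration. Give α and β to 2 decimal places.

α = 1.42, β = 3.58

For α,β > 1 the Beta mode is (α−1)/(α+β−2). With α+β = 5, the mode is (α−1)/3.
Set (α−1)/3 = 0.14 → α = 1 + 0.14·3 = 1.42.
β = 5 − α = 3.58.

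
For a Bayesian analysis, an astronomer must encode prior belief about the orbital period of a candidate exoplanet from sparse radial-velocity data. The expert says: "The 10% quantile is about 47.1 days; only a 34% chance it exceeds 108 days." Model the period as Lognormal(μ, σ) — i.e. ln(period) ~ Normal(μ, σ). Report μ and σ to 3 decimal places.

If T ~ Lognormal(μ,σ) then ln T ~ Normal(μ,σ), so the p-quantile of ln T is μ + z_p·σ.
ln(47.1) = 3.852 and ln(108) = 4.682; z_{0.1} = -1.282, z_{0.66} = 0.4125.
σ = (4.682 − 3.852)/(0.4125 − (-1.282)) = 0.490.
μ = 3.852 − (-1.282)·0.490 = 4.480.

μ ≈ 4.480, σ ≈ 0.490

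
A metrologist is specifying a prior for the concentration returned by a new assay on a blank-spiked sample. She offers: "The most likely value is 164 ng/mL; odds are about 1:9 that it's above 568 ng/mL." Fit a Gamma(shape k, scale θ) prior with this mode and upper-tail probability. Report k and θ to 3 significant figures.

Gamma(k,θ) with k>1 has mode (k−1)θ, so θ = 164/(k−1).
Need P(X < 568) = 0.9 with θ tied to k this way. Start at k = 2, θ = 164: P(X<568) ≈ 0.860.
Too low — raise k to concentrate. Iterating converges to k ≈ 2.21.
Then θ = 164/(2.21−1) ≈ 135.

k ≈ 2.21, θ ≈ 135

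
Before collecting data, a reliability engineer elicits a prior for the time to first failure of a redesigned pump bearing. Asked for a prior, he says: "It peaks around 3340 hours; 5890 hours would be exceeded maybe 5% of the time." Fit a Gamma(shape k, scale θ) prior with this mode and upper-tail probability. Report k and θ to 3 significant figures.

Gamma(k,θ) with k>1 has mode (k−1)θ, so θ = 3340/(k−1).
Need P(X < 5890) = 0.95 with θ tied to k this way. Start at k = 2, θ = 3340: P(X<5890) ≈ 0.526.
Too low — raise k to concentrate. Iterating converges to k ≈ 9.67.
Then θ = 3340/(9.67−1) ≈ 385.

k ≈ 9.67, θ ≈ 385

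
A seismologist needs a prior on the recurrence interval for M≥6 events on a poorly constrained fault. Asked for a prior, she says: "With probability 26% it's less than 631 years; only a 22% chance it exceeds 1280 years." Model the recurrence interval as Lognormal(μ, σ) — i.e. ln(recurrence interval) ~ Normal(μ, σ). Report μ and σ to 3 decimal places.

If T ~ Lognormal(μ,σ) then ln T ~ Normal(μ,σ), so the p-quantile of ln T is μ + z_p·σ.
ln(631) = 6.447 and ln(1280) = 7.155; z_{0.26} = -0.6433, z_{0.78} = 0.7722.
σ = (7.155 − 6.447)/(0.7722 − (-0.6433)) = 0.500.
μ = 6.447 − (-0.6433)·0.500 = 6.769.

μ ≈ 6.769, σ ≈ 0.500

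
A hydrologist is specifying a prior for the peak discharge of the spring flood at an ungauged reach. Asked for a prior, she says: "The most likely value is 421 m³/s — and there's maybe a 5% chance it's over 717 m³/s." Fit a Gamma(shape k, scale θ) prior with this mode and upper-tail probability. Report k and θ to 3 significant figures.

Gamma(k,θ) with k>1 has mode (k−1)θ, so θ = 421/(k−1).
Need P(X < 717) = 0.95 with θ tied to k this way. Start at k = 2, θ = 421: P(X<717) ≈ 0.508.
Too low — raise k to concentrate. Iterating converges to k ≈ 10.8.
Then θ = 421/(10.8−1) ≈ 42.8.

k ≈ 10.8, θ ≈ 42.8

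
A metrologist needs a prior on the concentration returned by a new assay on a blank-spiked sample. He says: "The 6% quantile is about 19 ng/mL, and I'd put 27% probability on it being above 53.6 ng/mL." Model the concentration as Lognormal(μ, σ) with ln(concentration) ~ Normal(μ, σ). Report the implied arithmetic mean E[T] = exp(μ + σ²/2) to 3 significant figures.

If T ~ Lognormal(μ,σ) then ln T ~ Normal(μ,σ), so the p-quantile of ln T is μ + z_p·σ.
ln(19) = 2.944 and ln(53.6) = 3.982; z_{0.06} = -1.555, z_{0.73} = 0.6128.
σ = (3.982 − 2.944)/(0.6128 − (-1.555)) = 0.478.
μ = 2.944 − (-1.555)·0.478 = 3.688.
E[T] = exp(μ + σ²/2) = exp(3.688 + 0.1145) = 44.8 ng/mL.

E[T] ≈ 44.8 ng/mL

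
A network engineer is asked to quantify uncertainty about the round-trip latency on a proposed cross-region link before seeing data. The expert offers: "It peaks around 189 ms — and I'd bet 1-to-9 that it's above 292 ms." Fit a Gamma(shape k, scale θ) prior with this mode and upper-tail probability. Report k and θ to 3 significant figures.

Gamma(k,θ) with k>1 has mode (k−1)θ, so θ = 189/(k−1).
Need P(X < 292) = 0.9 with θ tied to k this way. Start at k = 2, θ = 189: P(X<292) ≈ 0.457.
Too low — raise k to concentrate. Iterating converges to k ≈ 10.9.
Then θ = 189/(10.9−1) ≈ 19.1.

k ≈ 10.9, θ ≈ 19.1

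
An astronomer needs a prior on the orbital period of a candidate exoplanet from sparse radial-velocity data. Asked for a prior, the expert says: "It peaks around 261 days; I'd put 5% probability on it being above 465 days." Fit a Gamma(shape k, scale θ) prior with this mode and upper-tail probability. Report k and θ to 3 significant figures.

k ≈ 9.36, θ ≈ 31.2

Gamma(k,θ) with k>1 has mode (k−1)θ, so θ = 261/(k−1).
Need P(X < 465) = 0.95 with θ tied to k this way. Start at k = 2, θ = 261: P(X<465) ≈ 0.532.
Too low — raise k to concentrate. Iterating converges to k ≈ 9.36.
Then θ = 261/(9.36−1) ≈ 31.2.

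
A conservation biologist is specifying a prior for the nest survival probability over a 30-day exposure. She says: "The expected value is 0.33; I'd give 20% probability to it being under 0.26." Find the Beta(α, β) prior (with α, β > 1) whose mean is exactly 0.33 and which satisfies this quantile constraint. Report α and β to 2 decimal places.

α ≈ 10.83, β ≈ 21.98

With mean 0.33 fixed, write α = 0.33s, β = 0.67s where s = α+β.
Need P(θ < 0.26) = 0.2 under Beta(0.33s, 0.67s). Normal approximation: (q−m)/√(m(1−m)/s) ≈ z_{0.2} = -0.842, so s ≈ 0.33·0.67·(-0.842)²/(0.26−0.33)² = 32.0.
At s = 32.0: P(θ<0.26) ≈ 0.203. Adjusting to match 0.2 gives s ≈ 32.81.
So α = 0.33·32.81 ≈ 10.83, β = 0.67·32.81 ≈ 21.98.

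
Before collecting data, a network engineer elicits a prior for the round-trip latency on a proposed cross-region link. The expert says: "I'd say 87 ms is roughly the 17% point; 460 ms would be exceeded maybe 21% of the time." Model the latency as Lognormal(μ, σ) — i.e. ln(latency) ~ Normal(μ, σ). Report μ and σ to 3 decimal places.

μ ≈ 5.368, σ ≈ 0.946

If T ~ Lognormal(μ,σ) then ln T ~ Normal(μ,σ), so the p-quantile of ln T is μ + z_p·σ.
ln(87) = 4.466 and ln(460) = 6.131; z_{0.17} = -0.9542, z_{0.79} = 0.8064.
σ = (6.131 − 4.466)/(0.8064 − (-0.9542)) = 0.946.
μ = 4.466 − (-0.9542)·0.946 = 5.368.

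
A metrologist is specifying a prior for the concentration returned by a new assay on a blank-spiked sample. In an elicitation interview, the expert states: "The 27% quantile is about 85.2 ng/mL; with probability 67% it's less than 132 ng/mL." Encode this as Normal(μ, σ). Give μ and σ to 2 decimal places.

The p-quantile of Normal(μ,σ) is μ + z_p·σ, with z_{0.27} = -0.6128 and z_{0.67} = 0.4399.
Eliminate σ: μ = (z₂·x₁ − z₁·x₂)/(z₂ − z₁) = (0.4399·85.2 − (-0.6128)·132)/1.053 = 112.44.
Then σ = (x₂ − x₁)/(z₂ − z₁) = (132 − 85.2)/1.053 = 44.46.

μ = 112.44, σ = 44.46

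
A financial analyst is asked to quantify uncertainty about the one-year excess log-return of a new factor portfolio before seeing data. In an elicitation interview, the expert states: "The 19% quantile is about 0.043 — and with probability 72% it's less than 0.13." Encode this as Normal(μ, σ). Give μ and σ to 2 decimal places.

μ = 0.10, σ = 0.06

For Normal(μ,σ), the p-quantile is μ + z_p·σ. Here z_{0.19} = -0.8779, z_{0.72} = 0.5828.
So 0.043 = μ − 0.8779σ and 0.13 = μ + 0.5828σ.
Subtracting: σ = (0.13 − 0.043)/(0.5828 − (-0.8779)) = 0.06.
Then μ = 0.043 − (-0.8779)·0.06 = 0.10.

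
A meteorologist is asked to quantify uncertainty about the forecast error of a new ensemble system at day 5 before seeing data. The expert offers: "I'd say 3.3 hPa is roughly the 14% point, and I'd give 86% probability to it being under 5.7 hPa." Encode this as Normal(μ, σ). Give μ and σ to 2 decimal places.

μ = 4.50, σ = 1.11

For Normal(μ,σ), the p-quantile is μ + z_p·σ. Here z_{0.14} = -1.08, z_{0.86} = 1.08.
So 3.3 = μ − 1.08σ and 5.7 = μ + 1.08σ.
Subtracting: σ = (5.7 − 3.3)/(1.08 − (-1.08)) = 1.11.
Then μ = 3.3 − (-1.08)·1.11 = 4.50.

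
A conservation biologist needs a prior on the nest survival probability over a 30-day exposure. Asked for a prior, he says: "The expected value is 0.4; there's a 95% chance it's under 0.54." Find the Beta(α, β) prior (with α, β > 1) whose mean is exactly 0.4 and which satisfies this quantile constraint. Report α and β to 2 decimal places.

With mean 0.4 fixed, write α = 0.4s, β = 0.6s where s = α+β.
Need P(θ < 0.54) = 0.95 under Beta(0.4s, 0.6s). Normal approximation: (q−m)/√(m(1−m)/s) ≈ z_{0.95} = 1.64, so s ≈ 0.4·0.6·(1.64)²/(0.54−0.4)² = 33.1.
At s = 33.1: P(θ<0.54) ≈ 0.948. Adjusting to match 0.95 gives s ≈ 33.88.
So α = 0.4·33.88 ≈ 13.55, β = 0.6·33.88 ≈ 20.33.

α ≈ 13.55, β ≈ 20.33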